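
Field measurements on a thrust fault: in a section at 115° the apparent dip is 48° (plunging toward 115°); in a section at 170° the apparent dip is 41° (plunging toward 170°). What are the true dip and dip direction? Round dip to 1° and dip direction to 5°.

Represent each trace as a vector plunging at its apparent dip toward its trend (east-north-up frame): v₁ = (0.606, -0.283, -0.743), v₂ = (0.131, -0.743, -0.656).
Cross product v₁ × v₂ gives the pole to the plane: n ∝ (0.367, -0.300, 0.414).
True dip = arccos(n_z / |n|) = arccos(0.6574) = 48.9°.
Dip direction = azimuth of (n_x, n_y) = atan2(0.367, -0.300) = 129°.

true dip 49°, dip direction 130°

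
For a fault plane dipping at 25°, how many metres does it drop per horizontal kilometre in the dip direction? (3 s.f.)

466 m

drop per km = 1000 × tan 25° = 1000 × 0.4663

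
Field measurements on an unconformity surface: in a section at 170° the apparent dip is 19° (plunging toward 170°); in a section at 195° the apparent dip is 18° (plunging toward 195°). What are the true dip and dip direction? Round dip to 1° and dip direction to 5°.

Represent each trace as a vector plunging at its apparent dip toward its trend (east-north-up frame): v₁ = (0.164, -0.931, -0.326), v₂ = (-0.246, -0.919, -0.309).
n = v₁ × v₂ = (0.011, -0.131, 0.380) (taken with n_z > 0).
tan δ = √(n_x²+n_y²)/n_z = 0.131/0.380, so δ = 19.1°.
Dip direction = azimuth of (n_x, n_y) = atan2(0.011, -0.131) = 175°.

true dip 19°, dip direction 175°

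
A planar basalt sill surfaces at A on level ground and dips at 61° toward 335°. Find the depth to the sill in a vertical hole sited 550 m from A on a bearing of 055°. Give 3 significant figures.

172 m

The hole lies 80° from the dip direction, so the down-dip offset is 550 × cos 80° = 95.51 m.
Depth = down-dip offset × tan(dip) = 95.51 × tan 61° = 95.51 × 1.8040
Depth = 172.30 m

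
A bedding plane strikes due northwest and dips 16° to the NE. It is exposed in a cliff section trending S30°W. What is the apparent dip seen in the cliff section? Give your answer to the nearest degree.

The section lies 75° from the strike.
tan(apparent dip) = tan 16° · sin 75° = 0.2770
apparent dip = arctan 0.2770 = 15.48°

15°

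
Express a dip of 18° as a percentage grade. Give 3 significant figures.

32.5%

grade % = 100 × tan 18° = 100 × 0.3249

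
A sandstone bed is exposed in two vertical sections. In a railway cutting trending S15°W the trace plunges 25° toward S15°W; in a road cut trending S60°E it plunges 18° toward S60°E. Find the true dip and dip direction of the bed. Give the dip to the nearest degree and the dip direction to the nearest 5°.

true dip 27°, dip direction 170°

Represent each trace as a vector plunging at its apparent dip toward its trend (east-north-up frame): v₁ = (-0.235, -0.875, -0.423), v₂ = (0.824, -0.476, -0.309).
Cross product v₁ × v₂ gives the pole to the plane: n ∝ (0.070, -0.421, 0.833).
True dip = arccos(n_z / |n|) = arccos(0.8901) = 27.1°.
The horizontal component of n points toward azimuth atan2(n_x, n_y) = 171°, the dip direction.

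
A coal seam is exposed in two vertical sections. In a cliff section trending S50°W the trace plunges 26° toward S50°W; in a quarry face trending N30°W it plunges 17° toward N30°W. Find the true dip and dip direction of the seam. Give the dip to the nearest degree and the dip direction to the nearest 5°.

true dip 32°, dip direction 270°

The two traces are lines in the plane: v₁ = (sin 230°·cos 26°, cos 230°·cos 26°, −sin 26°), v₂ = (sin 330°·cos 17°, cos 330°·cos 17°, −sin 17°).
Cross product v₁ × v₂ gives the pole to the plane: n ∝ (-0.532, -0.008, 0.846).
Dip δ = arctan(|n_h|/n_z) = arctan(0.532/0.846) = 32.2°.
Dip direction = atan2(-0.532, -0.008) = 269° (azimuth of n's horizontal projection).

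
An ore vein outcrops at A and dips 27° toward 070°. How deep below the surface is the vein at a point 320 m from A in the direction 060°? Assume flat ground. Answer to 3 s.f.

161 m

The hole lies 10° from the dip direction, so the down-dip offset is 320 × cos 10° = 315.14 m.
Depth = down-dip offset × tan(dip) = 315.14 × tan 27° = 315.14 × 0.5095
Depth = 160.57 m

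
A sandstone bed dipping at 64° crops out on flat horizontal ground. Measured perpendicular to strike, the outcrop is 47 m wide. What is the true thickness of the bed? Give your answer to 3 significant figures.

42.2 m

True thickness t = w · sin(dip) = 47 × sin 64°
t = 47 × 0.8988 = 42.243 m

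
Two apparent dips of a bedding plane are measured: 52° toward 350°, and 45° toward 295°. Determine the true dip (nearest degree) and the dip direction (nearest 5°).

true dip 53°, dip direction 335°

The two traces are lines in the plane: v₁ = (sin 350°·cos 52°, cos 350°·cos 52°, −sin 52°), v₂ = (sin 295°·cos 45°, cos 295°·cos 45°, −sin 45°).
The plane normal is n = v₁ × v₂ ∝ (-0.193, 0.429, 0.357).
tan δ = √(n_x²+n_y²)/n_z = 0.471/0.357, so δ = 52.9°.
Dip direction = atan2(-0.193, 0.429) = 336° (azimuth of n's horizontal projection).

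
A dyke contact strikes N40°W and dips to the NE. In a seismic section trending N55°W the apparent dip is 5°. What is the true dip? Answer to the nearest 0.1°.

18.7°

The section is 15° from the strike.
tan(true dip) = tan 5° / sin 15° = 0.3380
δ = arctan(0.3380) = 18.68°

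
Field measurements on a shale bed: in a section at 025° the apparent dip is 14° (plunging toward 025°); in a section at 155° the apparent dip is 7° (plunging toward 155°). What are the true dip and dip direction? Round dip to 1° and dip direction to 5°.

true dip 24°, dip direction 080°

The two traces are lines in the plane: v₁ = (sin 25°·cos 14°, cos 25°·cos 14°, −sin 14°), v₂ = (sin 155°·cos 7°, cos 155°·cos 7°, −sin 7°).
n = v₁ × v₂ = (0.325, 0.052, 0.738) (taken with n_z > 0).
Dip δ = arctan(|n_h|/n_z) = arctan(0.329/0.738) = 24.0°.
The horizontal component of n points toward azimuth atan2(n_x, n_y) = 81°, the dip direction.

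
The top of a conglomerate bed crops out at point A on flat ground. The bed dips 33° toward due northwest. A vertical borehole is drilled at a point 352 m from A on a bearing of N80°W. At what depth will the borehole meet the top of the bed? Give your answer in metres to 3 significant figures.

The hole lies 35° from the dip direction, so the down-dip offset is 352 × cos 35° = 288.34 m.
Depth = down-dip offset × tan(dip) = 288.34 × tan 33° = 288.34 × 0.6494
Depth = 187.25 m

187 m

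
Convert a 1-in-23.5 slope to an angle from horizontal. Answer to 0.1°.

tan θ = 1/23.5 = 0.0426
θ = arctan(0.0426) = 2.44°

2.4°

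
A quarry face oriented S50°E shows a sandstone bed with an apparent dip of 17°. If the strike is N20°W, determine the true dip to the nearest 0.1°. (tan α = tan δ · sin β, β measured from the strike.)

31.4°

The section is 30° from the strike.
tan δ = tan α / sin β = tan 17° / sin 30° = 0.3057 / 0.5000 = 0.6115
δ = arctan(0.6115) = 31.44°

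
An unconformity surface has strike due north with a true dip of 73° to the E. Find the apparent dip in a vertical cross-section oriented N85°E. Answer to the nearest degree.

The section lies 85° from the strike.
tan α = tan 73° × sin 85° = 3.2709 × 0.9962 = 3.2584
apparent dip = arctan 3.2584 = 72.94°

73°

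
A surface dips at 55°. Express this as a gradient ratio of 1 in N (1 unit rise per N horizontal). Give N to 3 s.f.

1 in 0.700

1 : N means tan θ = 1/N, so N = 1/tan 55° = 1/1.4281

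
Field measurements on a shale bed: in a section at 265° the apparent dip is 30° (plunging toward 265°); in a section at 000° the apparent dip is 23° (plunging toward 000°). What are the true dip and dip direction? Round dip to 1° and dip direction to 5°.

true dip 37°, dip direction 305°

Each apparent-dip line lies in the plane. As unit vectors (x east, y north, z up), v₁ plunges 30°→265° and v₂ plunges 23°→000°.
Cross product v₁ × v₂ gives the pole to the plane: n ∝ (-0.490, 0.337, 0.794).
True dip = arccos(n_z / |n|) = arccos(0.8005) = 36.8°.
Dip direction = atan2(-0.490, 0.337) = 305° (azimuth of n's horizontal projection).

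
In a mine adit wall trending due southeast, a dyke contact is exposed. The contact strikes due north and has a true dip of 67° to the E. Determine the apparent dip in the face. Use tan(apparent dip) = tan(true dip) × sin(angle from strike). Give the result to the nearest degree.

59°

Angle between strike (due north) and section (due southeast): β = 45°.
tan(apparent dip) = tan 67° · sin 45° = 1.6658
apparent dip = arctan 1.6658 = 59.02°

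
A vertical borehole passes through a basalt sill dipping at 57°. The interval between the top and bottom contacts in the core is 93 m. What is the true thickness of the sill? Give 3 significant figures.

50.7 m

True thickness t = h · cos(dip) = 93 × cos 57°
t = 93 × 0.5446 = 50.651 m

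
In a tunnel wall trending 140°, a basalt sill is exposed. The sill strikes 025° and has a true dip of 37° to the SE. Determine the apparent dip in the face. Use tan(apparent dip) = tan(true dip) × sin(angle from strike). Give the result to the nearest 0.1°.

34.3°

The strike is 025° and the section trends 140°; the acute angle between them is β = 65°.
tan(apparent dip) = tan 37° · sin 65° = 0.6830
α = arctan(0.6830) = 34.33°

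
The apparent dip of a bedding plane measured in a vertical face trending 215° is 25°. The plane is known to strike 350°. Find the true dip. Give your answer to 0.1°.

33.4°

The section is 45° from the strike.
tan(true dip) = tan 25° / sin 45° = 0.6595
δ = arctan(0.6595) = 33.40°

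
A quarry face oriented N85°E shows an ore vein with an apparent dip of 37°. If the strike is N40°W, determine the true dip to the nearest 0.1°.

42.6°

β = acute angle between strike N40°W and section N85°E = 55°.
tan δ = tan α / sin β = tan 37° / sin 55° = 0.7536 / 0.8192 = 0.9199
δ = arctan(0.9199) = 42.61°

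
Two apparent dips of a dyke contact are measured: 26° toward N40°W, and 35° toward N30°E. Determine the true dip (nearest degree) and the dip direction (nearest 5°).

true dip 37°, dip direction 010°

Each apparent-dip line lies in the plane. As unit vectors (x east, y north, z up), v₁ plunges 26°→N40°W and v₂ plunges 35°→N30°E.
n = v₁ × v₂ = (0.084, 0.511, 0.692) (taken with n_z > 0).
Dip δ = arctan(|n_h|/n_z) = arctan(0.518/0.692) = 36.8°.
Dip direction = azimuth of (n_x, n_y) = atan2(0.084, 0.511) = 9°.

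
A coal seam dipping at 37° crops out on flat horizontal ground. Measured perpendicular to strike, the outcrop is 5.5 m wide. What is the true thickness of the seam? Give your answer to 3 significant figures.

3.31 m

True thickness t = w · sin(dip) = 5.5 × sin 37°
t = 5.5 × 0.6018 = 3.310 m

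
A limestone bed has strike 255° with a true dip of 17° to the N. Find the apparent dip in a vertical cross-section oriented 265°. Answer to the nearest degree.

3°

The strike is 255° and the section trends 265°; the acute angle between them is β = 10°.
tan(apparent dip) = tan 17° · sin 10° = 0.0531
apparent dip = arctan 0.0531 = 3.04°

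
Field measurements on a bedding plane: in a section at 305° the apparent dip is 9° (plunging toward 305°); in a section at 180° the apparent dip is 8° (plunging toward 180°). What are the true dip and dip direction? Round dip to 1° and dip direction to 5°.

true dip 18°, dip direction 245°

The two traces are lines in the plane: v₁ = (sin 305°·cos 9°, cos 305°·cos 9°, −sin 9°), v₂ = (sin 180°·cos 8°, cos 180°·cos 8°, −sin 8°).
n = v₁ × v₂ = (-0.234, -0.113, 0.801) (taken with n_z > 0).
True dip = arccos(n_z / |n|) = arccos(0.9514) = 17.9°.
The horizontal component of n points toward azimuth atan2(n_x, n_y) = 244°, the dip direction.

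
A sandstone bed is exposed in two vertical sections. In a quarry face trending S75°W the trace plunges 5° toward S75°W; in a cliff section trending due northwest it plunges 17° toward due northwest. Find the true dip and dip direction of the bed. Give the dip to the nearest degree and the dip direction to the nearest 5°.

Represent each trace as a vector plunging at its apparent dip toward its trend (east-north-up frame): v₁ = (-0.962, -0.258, -0.087), v₂ = (-0.676, 0.676, -0.292).
The plane normal is n = v₁ × v₂ ∝ (-0.134, 0.222, 0.825).
Dip δ = arctan(|n_h|/n_z) = arctan(0.260/0.825) = 17.5°.
Dip direction = azimuth of (n_x, n_y) = atan2(-0.134, 0.222) = 329°.

true dip 17°, dip direction 330°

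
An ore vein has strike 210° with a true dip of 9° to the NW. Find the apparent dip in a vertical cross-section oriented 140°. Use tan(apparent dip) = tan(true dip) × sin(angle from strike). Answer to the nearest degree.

Angle between strike (210°) and section (140°): β = 70°.
tan α = tan 9° × sin 70° = 0.1584 × 0.9397 = 0.1488
α = arctan(0.1488) = 8.47°

8°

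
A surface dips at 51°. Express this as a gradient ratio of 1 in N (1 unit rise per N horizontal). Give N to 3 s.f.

1 in 0.810

1 : N means tan θ = 1/N, so N = 1/tan 51° = 1/1.2349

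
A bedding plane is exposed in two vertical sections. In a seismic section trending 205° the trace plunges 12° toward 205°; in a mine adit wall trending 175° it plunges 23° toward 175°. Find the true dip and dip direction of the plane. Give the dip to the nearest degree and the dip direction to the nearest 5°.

Each apparent-dip line lies in the plane. As unit vectors (x east, y north, z up), v₁ plunges 12°→205° and v₂ plunges 23°→175°.
Cross product v₁ × v₂ gives the pole to the plane: n ∝ (0.156, -0.178, 0.450).
tan δ = √(n_x²+n_y²)/n_z = 0.237/0.450, so δ = 27.7°.
Dip direction = atan2(0.156, -0.178) = 139° (azimuth of n's horizontal projection).

true dip 28°, dip direction 140°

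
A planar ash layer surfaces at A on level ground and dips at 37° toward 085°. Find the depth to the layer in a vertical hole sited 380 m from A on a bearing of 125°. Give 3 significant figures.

219 m

The hole lies 40° from the dip direction, so the down-dip offset is 380 × cos 40° = 291.10 m.
Depth = down-dip offset × tan(dip) = 291.10 × tan 37° = 291.10 × 0.7536
Depth = 219.36 m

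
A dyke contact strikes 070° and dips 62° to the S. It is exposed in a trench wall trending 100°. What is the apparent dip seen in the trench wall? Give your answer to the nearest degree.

43°

The strike is 070° and the section trends 100°; the acute angle between them is β = 30°.
tan α = tan 62° × sin 30° = 1.8807 × 0.5000 = 0.9404
apparent dip = arctan 0.9404 = 43.24°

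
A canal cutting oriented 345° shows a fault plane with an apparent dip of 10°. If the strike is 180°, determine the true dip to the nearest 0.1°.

The section is 15° from the strike.
tan(true dip) = tan 10° / sin 15° = 0.6813
true dip = arctan 0.6813 = 34.27°

34.3°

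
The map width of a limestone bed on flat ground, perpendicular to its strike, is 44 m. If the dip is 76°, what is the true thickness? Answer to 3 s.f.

True thickness t = w · sin(dip) = 44 × sin 76°
t = 44 × 0.9703 = 42.693 m

42.7 m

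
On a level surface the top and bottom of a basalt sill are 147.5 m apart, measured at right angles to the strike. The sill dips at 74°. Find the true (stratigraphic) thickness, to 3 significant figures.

True thickness t = w · sin(dip) = 147.5 × sin 74°
t = 147.5 × 0.9613 = 141.786 m

142 m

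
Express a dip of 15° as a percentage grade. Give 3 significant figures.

26.8%

grade % = 100 × tan 15° = 100 × 0.2679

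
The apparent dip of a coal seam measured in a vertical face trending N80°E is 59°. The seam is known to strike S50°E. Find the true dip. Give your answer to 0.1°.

65.3°

β = acute angle between strike S50°E and section N80°E = 50°.
tan δ = tan α / sin β = tan 59° / sin 50° = 1.6643 / 0.7660 = 2.1726
true dip = arctan 2.1726 = 65.28°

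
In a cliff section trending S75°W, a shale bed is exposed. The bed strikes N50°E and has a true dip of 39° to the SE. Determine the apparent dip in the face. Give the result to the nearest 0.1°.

18.9°

Angle between strike (N50°E) and section (S75°W): β = 25°.
tan(apparent dip) = tan 39° · sin 25° = 0.3422
α = arctan(0.3422) = 18.89°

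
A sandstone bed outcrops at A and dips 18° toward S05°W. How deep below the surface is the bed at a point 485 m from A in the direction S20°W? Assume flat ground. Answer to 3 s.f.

The hole lies 15° from the dip direction, so the down-dip offset is 485 × cos 15° = 468.47 m.
Depth = down-dip offset × tan(dip) = 468.47 × tan 18° = 468.47 × 0.3249
Depth = 152.22 m

152 m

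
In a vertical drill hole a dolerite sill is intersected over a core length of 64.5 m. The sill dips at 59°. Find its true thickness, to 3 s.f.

True thickness t = h · cos(dip) = 64.5 × cos 59°
t = 64.5 × 0.5150 = 33.220 m

33.2 m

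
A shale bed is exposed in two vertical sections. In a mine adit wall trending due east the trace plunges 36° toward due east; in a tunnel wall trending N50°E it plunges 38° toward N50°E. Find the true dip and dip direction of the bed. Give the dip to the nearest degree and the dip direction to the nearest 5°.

Each apparent-dip line lies in the plane. As unit vectors (x east, y north, z up), v₁ plunges 36°→due east and v₂ plunges 38°→N50°E.
Cross product v₁ × v₂ gives the pole to the plane: n ∝ (0.298, 0.143, 0.410).
True dip = arccos(n_z / |n|) = arccos(0.7785) = 38.9°.
The horizontal component of n points toward azimuth atan2(n_x, n_y) = 64°, the dip direction.

true dip 39°, dip direction 065°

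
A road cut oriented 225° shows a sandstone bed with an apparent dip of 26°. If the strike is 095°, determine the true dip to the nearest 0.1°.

32.5°

β = acute angle between strike 095° and section 225° = 50°.
tan(true dip) = tan 26° / sin 50° = 0.6367
δ = arctan(0.6367) = 32.48°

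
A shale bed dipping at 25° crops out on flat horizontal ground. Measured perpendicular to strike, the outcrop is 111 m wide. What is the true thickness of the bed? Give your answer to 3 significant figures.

46.9 m

True thickness t = w · sin(dip) = 111 × sin 25°
t = 111 × 0.4226 = 46.911 m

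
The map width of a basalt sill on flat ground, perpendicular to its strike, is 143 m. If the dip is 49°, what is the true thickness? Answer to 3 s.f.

108 m

True thickness t = w · sin(dip) = 143 × sin 49°
t = 143 × 0.7547 = 107.923 m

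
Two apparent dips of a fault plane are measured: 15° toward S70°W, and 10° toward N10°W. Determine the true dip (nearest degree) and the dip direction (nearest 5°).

The two traces are lines in the plane: v₁ = (sin 250°·cos 15°, cos 250°·cos 15°, −sin 15°), v₂ = (sin 350°·cos 10°, cos 350°·cos 10°, −sin 10°).
Cross product v₁ × v₂ gives the pole to the plane: n ∝ (-0.308, 0.113, 0.937).
tan δ = √(n_x²+n_y²)/n_z = 0.329/0.937, so δ = 19.3°.
Dip direction = azimuth of (n_x, n_y) = atan2(-0.308, 0.113) = 290°.

true dip 19°, dip direction 290°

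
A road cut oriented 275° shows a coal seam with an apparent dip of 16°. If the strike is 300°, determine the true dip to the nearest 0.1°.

β = acute angle between strike 300° and section 275° = 25°.
tan δ = tan α / sin β = tan 16° / sin 25° = 0.2867 / 0.4226 = 0.6785
δ = arctan(0.6785) = 34.16°

34.2°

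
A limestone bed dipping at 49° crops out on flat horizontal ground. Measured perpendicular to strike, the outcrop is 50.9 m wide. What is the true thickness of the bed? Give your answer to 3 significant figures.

True thickness t = w · sin(dip) = 50.9 × sin 49°
t = 50.9 × 0.7547 = 38.415 m

38.4 m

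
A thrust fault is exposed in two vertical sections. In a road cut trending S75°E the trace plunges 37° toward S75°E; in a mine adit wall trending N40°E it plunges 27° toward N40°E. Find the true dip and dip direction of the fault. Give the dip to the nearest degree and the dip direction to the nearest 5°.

true dip 38°, dip direction 090°

The two traces are lines in the plane: v₁ = (sin 105°·cos 37°, cos 105°·cos 37°, −sin 37°), v₂ = (sin 40°·cos 27°, cos 40°·cos 27°, −sin 27°).
The plane normal is n = v₁ × v₂ ∝ (0.505, 0.006, 0.645).
Dip δ = arctan(|n_h|/n_z) = arctan(0.505/0.645) = 38.0°.
Dip direction = azimuth of (n_x, n_y) = atan2(0.505, 0.006) = 89°.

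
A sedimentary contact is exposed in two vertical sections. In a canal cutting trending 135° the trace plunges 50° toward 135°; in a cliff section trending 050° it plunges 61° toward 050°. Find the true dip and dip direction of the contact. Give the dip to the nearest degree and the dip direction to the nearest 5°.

Each apparent-dip line lies in the plane. As unit vectors (x east, y north, z up), v₁ plunges 50°→135° and v₂ plunges 61°→050°.
Cross product v₁ × v₂ gives the pole to the plane: n ∝ (0.636, 0.113, 0.310).
Dip δ = arctan(|n_h|/n_z) = arctan(0.646/0.310) = 64.3°.
Dip direction = atan2(0.636, 0.113) = 80° (azimuth of n's horizontal projection).

true dip 64°, dip direction 080°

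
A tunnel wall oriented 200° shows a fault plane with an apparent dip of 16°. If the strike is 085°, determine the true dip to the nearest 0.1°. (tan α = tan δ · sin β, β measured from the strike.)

17.6°

β = acute angle between strike 085° and section 200° = 65°.
tan δ = tan α / sin β = tan 16° / sin 65° = 0.2867 / 0.9063 = 0.3164
δ = arctan(0.3164) = 17.56°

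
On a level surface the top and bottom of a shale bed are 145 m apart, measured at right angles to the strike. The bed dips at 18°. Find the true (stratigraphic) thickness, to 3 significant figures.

44.8 m

True thickness t = w · sin(dip) = 145 × sin 18°
t = 145 × 0.3090 = 44.807 m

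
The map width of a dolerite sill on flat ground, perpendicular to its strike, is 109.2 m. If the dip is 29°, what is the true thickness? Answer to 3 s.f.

52.9 m

True thickness t = w · sin(dip) = 109.2 × sin 29°
t = 109.2 × 0.4848 = 52.941 m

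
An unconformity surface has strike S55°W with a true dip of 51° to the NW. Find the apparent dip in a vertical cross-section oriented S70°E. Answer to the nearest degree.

Angle between strike (S55°W) and section (S70°E): β = 55°.
tan(apparent dip) = tan 51° · sin 55° = 1.0116
α = arctan(1.0116) = 45.33°

45°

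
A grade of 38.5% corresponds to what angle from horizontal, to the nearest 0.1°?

tan θ = 38.5/100 = 0.3850
θ = arctan(0.3850) = 21.06°

21.1°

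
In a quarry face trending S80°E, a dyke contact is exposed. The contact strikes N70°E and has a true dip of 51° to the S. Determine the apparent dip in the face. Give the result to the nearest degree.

32°

The strike is N70°E and the section trends S80°E; the acute angle between them is β = 30°.
tan(apparent dip) = tan 51° · sin 30° = 0.6174
α = arctan(0.6174) = 31.69°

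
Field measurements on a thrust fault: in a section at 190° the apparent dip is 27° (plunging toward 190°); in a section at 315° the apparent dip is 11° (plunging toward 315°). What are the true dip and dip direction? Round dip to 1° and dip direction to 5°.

Each apparent-dip line lies in the plane. As unit vectors (x east, y north, z up), v₁ plunges 27°→190° and v₂ plunges 11°→315°.
The plane normal is n = v₁ × v₂ ∝ (-0.483, -0.286, 0.716).
tan δ = √(n_x²+n_y²)/n_z = 0.561/0.716, so δ = 38.0°.
Dip direction = atan2(-0.483, -0.286) = 239° (azimuth of n's horizontal projection).

true dip 38°, dip direction 240°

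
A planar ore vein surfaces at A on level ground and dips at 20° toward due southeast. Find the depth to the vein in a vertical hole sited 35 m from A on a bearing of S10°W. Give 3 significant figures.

The hole lies 55° from the dip direction, so the down-dip offset is 35 × cos 55° = 20.08 m.
Depth = down-dip offset × tan(dip) = 20.08 × tan 20° = 20.08 × 0.3640
Depth = 7.31 m

7.31 m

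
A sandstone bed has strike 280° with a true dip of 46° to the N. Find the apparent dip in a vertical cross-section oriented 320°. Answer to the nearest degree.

Angle between strike (280°) and section (320°): β = 40°.
tan(apparent dip) = tan 46° · sin 40° = 0.6656
apparent dip = arctan 0.6656 = 33.65°

34°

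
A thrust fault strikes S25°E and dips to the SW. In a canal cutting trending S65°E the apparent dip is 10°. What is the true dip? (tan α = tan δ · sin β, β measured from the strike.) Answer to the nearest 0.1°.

15.3°

β = acute angle between strike S25°E and section S65°E = 40°.
tan(true dip) = tan 10° / sin 40° = 0.2743
true dip = arctan 0.2743 = 15.34°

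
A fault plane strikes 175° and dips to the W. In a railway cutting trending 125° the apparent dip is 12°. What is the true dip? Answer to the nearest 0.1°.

The section is 50° from the strike.
tan(true dip) = tan 12° / sin 50° = 0.2775
δ = arctan(0.2775) = 15.51°

15.5°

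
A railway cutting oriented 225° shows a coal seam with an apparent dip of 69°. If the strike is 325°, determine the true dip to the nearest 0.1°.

69.3°

The section is 80° from the strike.
tan(true dip) = tan 69° / sin 80° = 2.6453
δ = arctan(2.6453) = 69.29°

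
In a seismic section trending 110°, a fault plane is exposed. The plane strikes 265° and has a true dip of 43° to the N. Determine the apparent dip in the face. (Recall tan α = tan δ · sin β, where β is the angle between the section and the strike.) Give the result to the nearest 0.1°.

The strike is 265° and the section trends 110°; the acute angle between them is β = 25°.
tan α = tan 43° × sin 25° = 0.9325 × 0.4226 = 0.3941
α = arctan(0.3941) = 21.51°

21.5°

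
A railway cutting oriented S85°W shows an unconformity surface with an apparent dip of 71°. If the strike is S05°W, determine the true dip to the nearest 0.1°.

β = acute angle between strike S05°W and section S85°W = 80°.
tan δ = tan α / sin β = tan 71° / sin 80° = 2.9042 / 0.9848 = 2.9490
true dip = arctan 2.9490 = 71.27°

71.3°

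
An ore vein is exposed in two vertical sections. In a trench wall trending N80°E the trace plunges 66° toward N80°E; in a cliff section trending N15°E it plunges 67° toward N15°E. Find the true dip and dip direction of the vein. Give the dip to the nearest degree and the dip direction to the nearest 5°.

The two traces are lines in the plane: v₁ = (sin 80°·cos 66°, cos 80°·cos 66°, −sin 66°), v₂ = (sin 15°·cos 67°, cos 15°·cos 67°, −sin 67°).
Cross product v₁ × v₂ gives the pole to the plane: n ∝ (0.280, 0.276, 0.144).
Dip δ = arctan(|n_h|/n_z) = arctan(0.393/0.144) = 69.9°.
Dip direction = atan2(0.280, 0.276) = 45° (azimuth of n's horizontal projection).

true dip 70°, dip direction 045°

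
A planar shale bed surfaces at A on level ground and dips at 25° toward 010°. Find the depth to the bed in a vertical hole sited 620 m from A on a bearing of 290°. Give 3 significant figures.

The hole lies 80° from the dip direction, so the down-dip offset is 620 × cos 80° = 107.66 m.
Depth = down-dip offset × tan(dip) = 107.66 × tan 25° = 107.66 × 0.4663
Depth = 50.20 m

50.2 m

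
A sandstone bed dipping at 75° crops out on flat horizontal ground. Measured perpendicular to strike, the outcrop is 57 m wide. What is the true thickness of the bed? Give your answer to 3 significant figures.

55.1 m

True thickness t = w · sin(dip) = 57 × sin 75°
t = 57 × 0.9659 = 55.058 m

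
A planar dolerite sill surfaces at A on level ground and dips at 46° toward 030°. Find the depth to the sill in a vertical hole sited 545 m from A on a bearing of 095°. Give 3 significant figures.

239 m

The hole lies 65° from the dip direction, so the down-dip offset is 545 × cos 65° = 230.33 m.
Depth = down-dip offset × tan(dip) = 230.33 × tan 46° = 230.33 × 1.0355
Depth = 238.51 m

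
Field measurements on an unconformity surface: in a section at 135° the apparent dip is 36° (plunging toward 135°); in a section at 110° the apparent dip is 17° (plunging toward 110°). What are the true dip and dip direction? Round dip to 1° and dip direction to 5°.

true dip 48°, dip direction 185°

Represent each trace as a vector plunging at its apparent dip toward its trend (east-north-up frame): v₁ = (0.572, -0.572, -0.588), v₂ = (0.899, -0.327, -0.292).
The plane normal is n = v₁ × v₂ ∝ (-0.025, -0.361, 0.327).
Dip δ = arctan(|n_h|/n_z) = arctan(0.362/0.327) = 47.9°.
Dip direction = azimuth of (n_x, n_y) = atan2(-0.025, -0.361) = 184°.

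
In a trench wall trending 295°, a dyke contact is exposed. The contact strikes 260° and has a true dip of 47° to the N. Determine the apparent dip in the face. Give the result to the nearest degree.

32°

The section lies 35° from the strike.
tan(apparent dip) = tan 47° · sin 35° = 0.6151
α = arctan(0.6151) = 31.60°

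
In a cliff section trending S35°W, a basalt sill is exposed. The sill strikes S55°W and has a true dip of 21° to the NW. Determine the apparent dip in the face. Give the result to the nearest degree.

7°

The section lies 20° from the strike.
tan α = tan 21° × sin 20° = 0.3839 × 0.3420 = 0.1313
α = arctan(0.1313) = 7.48°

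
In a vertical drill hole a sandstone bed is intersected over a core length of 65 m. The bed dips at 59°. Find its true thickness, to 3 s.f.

True thickness t = h · cos(dip) = 65 × cos 59°
t = 65 × 0.5150 = 33.477 m

33.5 m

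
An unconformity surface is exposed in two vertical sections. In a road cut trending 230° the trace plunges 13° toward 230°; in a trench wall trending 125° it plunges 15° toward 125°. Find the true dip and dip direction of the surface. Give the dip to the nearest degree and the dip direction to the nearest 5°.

true dip 22°, dip direction 175°

Each apparent-dip line lies in the plane. As unit vectors (x east, y north, z up), v₁ plunges 13°→230° and v₂ plunges 15°→125°.
The plane normal is n = v₁ × v₂ ∝ (0.037, -0.371, 0.909).
True dip = arccos(n_z / |n|) = arccos(0.9251) = 22.3°.
Dip direction = atan2(0.037, -0.371) = 174° (azimuth of n's horizontal projection).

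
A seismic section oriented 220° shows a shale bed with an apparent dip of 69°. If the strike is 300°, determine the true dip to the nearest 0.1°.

β = acute angle between strike 300° and section 220° = 80°.
tan(true dip) = tan 69° / sin 80° = 2.6453
true dip = arctan 2.6453 = 69.29°

69.3°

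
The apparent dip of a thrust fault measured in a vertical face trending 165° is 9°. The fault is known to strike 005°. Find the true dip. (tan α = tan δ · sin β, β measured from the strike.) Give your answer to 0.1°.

β = acute angle between strike 005° and section 165° = 20°.
tan(true dip) = tan 9° / sin 20° = 0.4631
δ = arctan(0.4631) = 24.85°

24.8°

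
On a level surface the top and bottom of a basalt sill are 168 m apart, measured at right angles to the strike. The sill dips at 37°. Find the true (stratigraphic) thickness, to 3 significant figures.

True thickness t = w · sin(dip) = 168 × sin 37°
t = 168 × 0.6018 = 101.105 m

101 m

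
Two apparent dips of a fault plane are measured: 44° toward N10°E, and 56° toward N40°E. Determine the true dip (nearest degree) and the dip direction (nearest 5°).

true dip 58°, dip direction 065°

Represent each trace as a vector plunging at its apparent dip toward its trend (east-north-up frame): v₁ = (0.125, 0.708, -0.695), v₂ = (0.359, 0.428, -0.829).
The plane normal is n = v₁ × v₂ ∝ (0.290, 0.146, 0.201).
tan δ = √(n_x²+n_y²)/n_z = 0.324/0.201, so δ = 58.2°.
The horizontal component of n points toward azimuth atan2(n_x, n_y) = 63°, the dip direction.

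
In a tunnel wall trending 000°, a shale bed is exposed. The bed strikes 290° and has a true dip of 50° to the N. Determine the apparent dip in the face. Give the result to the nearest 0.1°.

Angle between strike (290°) and section (000°): β = 70°.
tan α = tan 50° × sin 70° = 1.1918 × 0.9397 = 1.1199
α = arctan(1.1199) = 48.24°

48.2°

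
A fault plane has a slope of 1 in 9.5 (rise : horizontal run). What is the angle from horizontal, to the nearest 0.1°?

tan θ = 1/9.5 = 0.1053
θ = arctan(0.1053) = 6.01°

6.0°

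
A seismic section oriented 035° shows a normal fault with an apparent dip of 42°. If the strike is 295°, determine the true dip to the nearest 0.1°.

42.4°

The section is 80° from the strike.
tan δ = tan α / sin β = tan 42° / sin 80° = 0.9004 / 0.9848 = 0.9143
δ = arctan(0.9143) = 42.44°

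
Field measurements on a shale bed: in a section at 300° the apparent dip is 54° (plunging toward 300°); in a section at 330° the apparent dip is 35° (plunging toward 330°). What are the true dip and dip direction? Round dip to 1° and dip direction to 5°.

true dip 59°, dip direction 265°

Each apparent-dip line lies in the plane. As unit vectors (x east, y north, z up), v₁ plunges 54°→300° and v₂ plunges 35°→330°.
n = v₁ × v₂ = (-0.405, -0.039, 0.241) (taken with n_z > 0).
True dip = arccos(n_z / |n|) = arccos(0.5089) = 59.4°.
Dip direction = atan2(-0.405, -0.039) = 264° (azimuth of n's horizontal projection).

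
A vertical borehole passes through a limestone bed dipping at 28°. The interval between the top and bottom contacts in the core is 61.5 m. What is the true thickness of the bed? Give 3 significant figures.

54.3 m

True thickness t = h · cos(dip) = 61.5 × cos 28°
t = 61.5 × 0.8829 = 54.301 m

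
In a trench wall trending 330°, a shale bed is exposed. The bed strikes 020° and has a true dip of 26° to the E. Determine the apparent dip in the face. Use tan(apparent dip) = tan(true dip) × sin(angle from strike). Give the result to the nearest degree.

20°

Angle between strike (020°) and section (330°): β = 50°.
tan(apparent dip) = tan 26° · sin 50° = 0.3736
apparent dip = arctan 0.3736 = 20.49°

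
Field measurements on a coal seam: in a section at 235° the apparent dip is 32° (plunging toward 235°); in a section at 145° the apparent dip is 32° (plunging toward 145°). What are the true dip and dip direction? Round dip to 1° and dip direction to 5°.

true dip 41°, dip direction 190°

Each apparent-dip line lies in the plane. As unit vectors (x east, y north, z up), v₁ plunges 32°→235° and v₂ plunges 32°→145°.
Cross product v₁ × v₂ gives the pole to the plane: n ∝ (-0.110, -0.626, 0.719).
tan δ = √(n_x²+n_y²)/n_z = 0.636/0.719, so δ = 41.5°.
Dip direction = azimuth of (n_x, n_y) = atan2(-0.110, -0.626) = 190°.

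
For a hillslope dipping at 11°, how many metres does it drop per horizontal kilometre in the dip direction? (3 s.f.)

drop per km = 1000 × tan 11° = 1000 × 0.1944

194 m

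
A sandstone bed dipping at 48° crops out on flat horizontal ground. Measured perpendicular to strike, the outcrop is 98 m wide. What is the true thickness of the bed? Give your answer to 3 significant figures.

True thickness t = w · sin(dip) = 98 × sin 48°
t = 98 × 0.7431 = 72.828 m

72.8 m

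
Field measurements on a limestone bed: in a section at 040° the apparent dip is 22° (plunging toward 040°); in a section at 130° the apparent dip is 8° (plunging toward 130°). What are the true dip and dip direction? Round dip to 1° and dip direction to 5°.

true dip 23°, dip direction 060°

The two traces are lines in the plane: v₁ = (sin 40°·cos 22°, cos 40°·cos 22°, −sin 22°), v₂ = (sin 130°·cos 8°, cos 130°·cos 8°, −sin 8°).
n = v₁ × v₂ = (0.337, 0.201, 0.918) (taken with n_z > 0).
Dip δ = arctan(|n_h|/n_z) = arctan(0.393/0.918) = 23.2°.
The horizontal component of n points toward azimuth atan2(n_x, n_y) = 59°, the dip direction.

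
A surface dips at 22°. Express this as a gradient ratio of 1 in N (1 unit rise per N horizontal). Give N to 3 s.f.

1 : N means tan θ = 1/N, so N = 1/tan 22° = 1/0.4040

1 in 2.48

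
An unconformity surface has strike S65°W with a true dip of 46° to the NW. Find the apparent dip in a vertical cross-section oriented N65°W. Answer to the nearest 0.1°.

38.4°

The section lies 50° from the strike.
tan(apparent dip) = tan 46° · sin 50° = 0.7933
α = arctan(0.7933) = 38.42°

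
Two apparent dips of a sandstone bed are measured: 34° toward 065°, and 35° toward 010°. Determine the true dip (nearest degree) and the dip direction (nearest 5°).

true dip 38°, dip direction 035°

Represent each trace as a vector plunging at its apparent dip toward its trend (east-north-up frame): v₁ = (0.751, 0.350, -0.559), v₂ = (0.142, 0.807, -0.574).
n = v₁ × v₂ = (0.250, 0.351, 0.556) (taken with n_z > 0).
Dip δ = arctan(|n_h|/n_z) = arctan(0.431/0.556) = 37.8°.
Dip direction = atan2(0.250, 0.351) = 35° (azimuth of n's horizontal projection).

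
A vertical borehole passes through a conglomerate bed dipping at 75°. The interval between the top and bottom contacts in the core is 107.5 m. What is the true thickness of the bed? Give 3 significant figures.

True thickness t = h · cos(dip) = 107.5 × cos 75°
t = 107.5 × 0.2588 = 27.823 m

27.8 m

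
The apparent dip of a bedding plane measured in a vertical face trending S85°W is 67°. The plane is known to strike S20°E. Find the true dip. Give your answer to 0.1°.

β = acute angle between strike S20°E and section S85°W = 75°.
tan(true dip) = tan 67° / sin 75° = 2.4390
δ = arctan(2.4390) = 67.71°

67.7°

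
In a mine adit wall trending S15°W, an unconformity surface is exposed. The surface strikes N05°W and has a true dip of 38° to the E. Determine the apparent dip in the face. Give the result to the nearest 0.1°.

15.0°

Angle between strike (N05°W) and section (S15°W): β = 20°.
tan(apparent dip) = tan 38° · sin 20° = 0.2672
apparent dip = arctan 0.2672 = 14.96°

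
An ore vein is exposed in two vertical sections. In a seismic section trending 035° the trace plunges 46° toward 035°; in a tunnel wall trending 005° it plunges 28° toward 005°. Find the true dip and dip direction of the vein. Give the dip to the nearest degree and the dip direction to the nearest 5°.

Each apparent-dip line lies in the plane. As unit vectors (x east, y north, z up), v₁ plunges 46°→035° and v₂ plunges 28°→005°.
n = v₁ × v₂ = (0.366, 0.132, 0.307) (taken with n_z > 0).
tan δ = √(n_x²+n_y²)/n_z = 0.389/0.307, so δ = 51.7°.
Dip direction = azimuth of (n_x, n_y) = atan2(0.366, 0.132) = 70°.

true dip 52°, dip direction 070°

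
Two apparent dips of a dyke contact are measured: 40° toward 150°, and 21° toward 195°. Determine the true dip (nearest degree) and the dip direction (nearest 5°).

Represent each trace as a vector plunging at its apparent dip toward its trend (east-north-up frame): v₁ = (0.383, -0.663, -0.643), v₂ = (-0.242, -0.902, -0.358).
n = v₁ × v₂ = (0.342, -0.293, 0.506) (taken with n_z > 0).
True dip = arccos(n_z / |n|) = arccos(0.7471) = 41.7°.
Dip direction = azimuth of (n_x, n_y) = atan2(0.342, -0.293) = 131°.

true dip 42°, dip direction 130°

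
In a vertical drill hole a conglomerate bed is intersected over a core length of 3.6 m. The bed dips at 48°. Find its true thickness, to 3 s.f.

2.41 m

True thickness t = h · cos(dip) = 3.6 × cos 48°
t = 3.6 × 0.6691 = 2.409 m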